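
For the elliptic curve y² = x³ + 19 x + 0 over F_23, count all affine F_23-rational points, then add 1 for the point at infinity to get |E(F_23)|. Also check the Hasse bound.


Affine points = {(0, 0), (2, 0), (4, 5), (4, 18), (5, 6), (5, 17), (6, 10), (6, 13), (7, 4), (7, 19), (9, 7), (9, 16), (12, 1), (12, 22), (13, 11), (13, 12), (15, 7), (15, 16), (20, 10), (20, 13), (21, 0), (22, 7), (22, 16)}; affine count = 23; |E(F_23)| = 24.

Discriminant check: Δ ∝ 4a³ + 27b² = 4·19³ + 27·0² = 4·6859 + 27·0 ≡ 20 (mod 23). Nonzero ⇒ E is nonsingular.
For each x ∈ F_23, compute rhs = x³ + 19·x + 0 mod 23, then count y ∈ F_23 with y² ≡ rhs.
  x = 0: rhs = 0, matching y values: 0 (1 points).
  x = 1: rhs = 20, matching y values: none (0 points).
  x = 2: rhs = 0, matching y values: 0 (1 points).
  x = 3: rhs = 15, matching y values: none (0 points).
  x = 4: rhs = 2, matching y values: 5, 18 (2 points).
  x = 5: rhs = 13, matching y values: 6, 17 (2 points).
  x = 6: rhs = 8, matching y values: 10, 13 (2 points).
  x = 7: rhs = 16, matching y values: 4, 19 (2 points).
  x = 8: rhs = 20, matching y values: none (0 points).
  x = 9: rhs = 3, matching y values: 7, 16 (2 points).
  x = 10: rhs = 17, matching y values: none (0 points).
  x = 11: rhs = 22, matching y values: none (0 points).
  x = 12: rhs = 1, matching y values: 1, 22 (2 points).
  x = 13: rhs = 6, matching y values: 11, 12 (2 points).
  x = 14: rhs = 20, matching y values: none (0 points).
  x = 15: rhs = 3, matching y values: 7, 16 (2 points).
  x = 16: rhs = 7, matching y values: none (0 points).
  x = 17: rhs = 15, matching y values: none (0 points).
  x = 18: rhs = 10, matching y values: none (0 points).
  x = 19: rhs = 21, matching y values: none (0 points).
  x = 20: rhs = 8, matching y values: 10, 13 (2 points).
  x = 21: rhs = 0, matching y values: 0 (1 points).
  x = 22: rhs = 3, matching y values: 7, 16 (2 points).
Total affine count: 23.
Full point count |E(F_23)| = 23 + 1 = 24.
Hasse bound: |24 − (23+1)| = |0| = 0 ≤ 2√23 ≈ 9.5917 ✓.


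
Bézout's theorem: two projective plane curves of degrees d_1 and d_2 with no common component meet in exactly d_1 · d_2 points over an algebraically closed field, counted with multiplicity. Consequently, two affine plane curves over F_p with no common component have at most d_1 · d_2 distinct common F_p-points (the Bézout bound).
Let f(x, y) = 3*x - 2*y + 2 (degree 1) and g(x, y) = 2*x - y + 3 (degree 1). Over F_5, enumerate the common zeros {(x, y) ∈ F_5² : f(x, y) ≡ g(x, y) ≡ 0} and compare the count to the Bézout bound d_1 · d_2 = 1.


Common zeros: {(1, 0)}; count = 1; Bézout bound = 1.

deg(f) = 1, deg(g) = 1, so Bézout bound = 1.
Scan x ∈ F_5. For each x, list the y ∈ F_5 with f(x, y) ≡ 0 and those with g(x, y) ≡ 0 (mod 5); the common zeros in that column are the intersection.
  x = 0: f ≡ 0 at y ∈ {1}; g ≡ 0 at y ∈ {3}; common: ∅.
  x = 1: f ≡ 0 at y ∈ {0}; g ≡ 0 at y ∈ {0}; common: {0}.
  x = 2: f ≡ 0 at y ∈ {4}; g ≡ 0 at y ∈ {2}; common: ∅.
  x = 3: f ≡ 0 at y ∈ {3}; g ≡ 0 at y ∈ {4}; common: ∅.
  x = 4: f ≡ 0 at y ∈ {2}; g ≡ 0 at y ∈ {1}; common: ∅.
Collecting: common zeros = {(1, 0)}, so the count is 1.
Comparison with the Bézout bound: 1 ≤ 1 = deg(f)·deg(g), as expected for curves with no common component (the bound is attained).


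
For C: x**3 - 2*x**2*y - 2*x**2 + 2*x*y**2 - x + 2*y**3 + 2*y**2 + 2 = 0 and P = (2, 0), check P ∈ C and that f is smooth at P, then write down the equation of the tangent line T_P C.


Tangent line at P: 3*x - 8*y - 6 = 0.

Step 1: f(2, 0) = 0, so P lies on C.
Step 2: partial derivatives
  f_x(x, y) = 3*x**2 - 4*x*y - 4*x + 2*y**2 - 1, f_y(x, y) = -2*x**2 + 4*x*y + 6*y**2 + 4*y.
  f_x(P) = 3, f_y(P) = -8 (gradient nonzero, so P is smooth).
Step 3: tangent line at P: 3·(x − 2) + -8·(y − 0) = 0.
Expanding: 3*x - 8*y - 6 = 0.


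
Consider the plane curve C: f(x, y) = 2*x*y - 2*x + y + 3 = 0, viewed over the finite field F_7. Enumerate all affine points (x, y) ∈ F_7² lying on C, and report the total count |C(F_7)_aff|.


Affine F_7-points: {(0, 4), (1, 2), (2, 3), (4, 6), (5, 0), (6, 5)}; count = 6.

For each of the 49 pairs (x, y) ∈ F_7², evaluate f(x, y) mod 7. Record the zeros.
  x = 0: [0↦3, 1↦4, 2↦5, 3↦6, 4↦0, 5↦1, 6↦2]  zeros at y ∈ {4}
  x = 1: [0↦1, 1↦4, 2↦0, 3↦3, 4↦6, 5↦2, 6↦5]  zeros at y ∈ {2}
  x = 2: [0↦6, 1↦4, 2↦2, 3↦0, 4↦5, 5↦3, 6↦1]  zeros at y ∈ {3}
  x = 3: [0↦4, 1↦4, 2↦4, 3↦4, 4↦4, 5↦4, 6↦4]  zeros at y ∈ ∅
  x = 4: [0↦2, 1↦4, 2↦6, 3↦1, 4↦3, 5↦5, 6↦0]  zeros at y ∈ {6}
  x = 5: [0↦0, 1↦4, 2↦1, 3↦5, 4↦2, 5↦6, 6↦3]  zeros at y ∈ {0}
  x = 6: [0↦5, 1↦4, 2↦3, 3↦2, 4↦1, 5↦0, 6↦6]  zeros at y ∈ {5}
Collecting zeros: affine points = {(0, 4), (1, 2), (2, 3), (4, 6), (5, 0), (6, 5)}.
Total count |C(F_7)_aff| = 6.


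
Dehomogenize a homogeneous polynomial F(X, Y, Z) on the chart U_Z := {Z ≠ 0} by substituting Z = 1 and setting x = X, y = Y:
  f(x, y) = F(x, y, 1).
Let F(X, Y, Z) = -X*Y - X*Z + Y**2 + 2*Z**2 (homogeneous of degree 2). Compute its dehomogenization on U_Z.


f(x, y) = -x*y - x + y**2 + 2

On U_Z we set Z = 1. Each monomial c·X^i·Y^j·Z^k in F becomes c·x^i·y^j·1^k = c·x^i·y^j.
Substituting Z = 1: F(X, Y, 1) = -x*y - x + y**2 + 2.
Note: deg(f) ≤ deg(F) = 2; strict inequality happens when F is divisible by Z (lost terms).


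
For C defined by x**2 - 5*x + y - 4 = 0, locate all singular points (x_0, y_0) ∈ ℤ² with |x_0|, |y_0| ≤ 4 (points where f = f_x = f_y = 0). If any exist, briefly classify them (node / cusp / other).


No singular points in the scanned grid; C is smooth there.

Compute partial derivatives:
  f_x = 2*x - 5.
  f_y = 1.
f_y = 1 is a nonzero constant, so f_y never vanishes: no point (x, y) can satisfy f = f_x = f_y = 0. In particular no (x, y) ∈ {−4, ..., 4}² is singular; the curve is smooth.


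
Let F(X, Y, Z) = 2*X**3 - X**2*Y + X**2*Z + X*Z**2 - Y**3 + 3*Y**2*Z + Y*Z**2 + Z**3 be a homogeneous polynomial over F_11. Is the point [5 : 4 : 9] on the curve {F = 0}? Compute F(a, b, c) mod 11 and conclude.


F(5,4,9) ≡ 1 (mod 11); P is NOT on the curve.

Evaluate F(5, 4, 9) term-by-term (mod 11).
  2*X**3 ↦ 2·125·1·1 = 250
  -X**2*Y ↦ -1·25·4·1 = -100
  X**2*Z ↦ 1·25·1·9 = 225
  X*Z**2 ↦ 1·5·1·81 = 405
  -Y**3 ↦ -1·1·64·1 = -64
  3*Y**2*Z ↦ 3·1·16·9 = 432
  Y*Z**2 ↦ 1·1·4·81 = 324
  Z**3 ↦ 1·1·1·729 = 729
Sum: F(5, 4, 9) = (250) + (-100) + (225) + (405) + (-64) + (432) + (324) + (729) = 2201.
Reducing mod 11: 2201 ≡ 1 (mod 11).
Since F(a, b, c) ≡ 1 ≠ 0 (mod 11), P does NOT lie on the curve.


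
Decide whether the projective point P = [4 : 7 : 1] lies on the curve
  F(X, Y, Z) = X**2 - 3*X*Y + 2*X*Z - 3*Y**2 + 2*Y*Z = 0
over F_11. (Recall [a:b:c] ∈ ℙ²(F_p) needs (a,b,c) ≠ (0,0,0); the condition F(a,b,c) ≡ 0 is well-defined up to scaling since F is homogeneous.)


F(4,7,1) ≡ 5 (mod 11); P is NOT on the curve.

Evaluate F(4, 7, 1) term-by-term (mod 11).
  X**2 ↦ 1·16·1·1 = 16
  -3*X*Y ↦ -3·4·7·1 = -84
  2*X*Z ↦ 2·4·1·1 = 8
  -3*Y**2 ↦ -3·1·49·1 = -147
  2*Y*Z ↦ 2·1·7·1 = 14
Sum: F(4, 7, 1) = (16) + (-84) + (8) + (-147) + (14) = -193.
Reducing mod 11: -193 ≡ 5 (mod 11).
Since F(a, b, c) ≡ 5 ≠ 0 (mod 11), P does NOT lie on the curve.


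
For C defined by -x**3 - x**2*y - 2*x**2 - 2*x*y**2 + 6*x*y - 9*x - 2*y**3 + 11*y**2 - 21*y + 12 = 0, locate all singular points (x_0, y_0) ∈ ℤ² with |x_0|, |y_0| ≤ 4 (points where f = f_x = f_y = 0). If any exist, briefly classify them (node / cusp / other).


Singular points: {(-1, 2)}; classification: node.

Compute partial derivatives:
  f_x = -3*x**2 - 2*x*y - 4*x - 2*y**2 + 6*y - 9.
  f_y = -x**2 - 4*x*y + 6*x - 6*y**2 + 22*y - 21.
Scan x_0 ∈ {−4, ..., 4}. For each x_0, f_y(x_0, y) is a polynomial in y; find its integer roots y ∈ {−4, ..., 4}, then test f_x and f at those candidates.
  x = -4: f_y(-4, y) = -6*y**2 + 38*y - 61; no integer root y with |y| ≤ 4.
  x = -3: f_y(-3, y) = -6*y**2 + 34*y - 48; vanishes at y ∈ {3}. (-3, 3): f_x = -6 ≠ 0.
  x = -2: f_y(-2, y) = -6*y**2 + 30*y - 37; no integer root y with |y| ≤ 4.
  x = -1: f_y(-1, y) = -6*y**2 + 26*y - 28; vanishes at y ∈ {2}. (-1, 2): f_x = 0, f = 0 — SINGULAR.
  x = 0: f_y(0, y) = -6*y**2 + 22*y - 21; no integer root y with |y| ≤ 4.
  x = 1: f_y(1, y) = -6*y**2 + 18*y - 16; no integer root y with |y| ≤ 4.
  x = 2: f_y(2, y) = -6*y**2 + 14*y - 13; no integer root y with |y| ≤ 4.
  x = 3: f_y(3, y) = -6*y**2 + 10*y - 12; no integer root y with |y| ≤ 4.
  x = 4: f_y(4, y) = -6*y**2 + 6*y - 13; no integer root y with |y| ≤ 4.
Only singular point on the grid: (-1, 2).
Classify: substitute x = -1 + u, y = 2 + v and expand: f = -u**3 - u**2*v - u**2 - 2*u*v**2 - 2*v**3 + v**2.
No constant or linear terms (consistent with a singular point). Quadratic part: -u**2 + v**2. Cubic part: -u**3 - u**2*v - 2*u*v**2 - 2*v**3.
The quadratic part v**2 - u**2 = (v − u)(v + u) splits into two distinct linear factors, so there are two distinct tangent lines y − 2 = ±(x − -1) — this is a node (ordinary double point).
Classification: node.


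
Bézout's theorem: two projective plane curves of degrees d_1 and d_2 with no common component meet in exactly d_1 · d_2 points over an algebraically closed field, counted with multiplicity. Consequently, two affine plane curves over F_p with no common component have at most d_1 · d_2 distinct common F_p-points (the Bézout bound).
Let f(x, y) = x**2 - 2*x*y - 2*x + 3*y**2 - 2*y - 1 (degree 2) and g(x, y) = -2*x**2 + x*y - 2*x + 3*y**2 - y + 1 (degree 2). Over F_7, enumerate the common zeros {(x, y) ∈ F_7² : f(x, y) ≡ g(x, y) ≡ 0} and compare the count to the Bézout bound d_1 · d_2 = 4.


Common zeros: ∅; count = 0; Bézout bound = 4.

deg(f) = 2, deg(g) = 2, so Bézout bound = 4.
Scan x ∈ F_7. For each x, list the y ∈ F_7 with f(x, y) ≡ 0 and those with g(x, y) ≡ 0 (mod 7); the common zeros in that column are the intersection.
  x = 0: f ≡ 0 at y ∈ {1, 2}; g ≡ 0 at y ∈ ∅; common: ∅.
  x = 1: f ≡ 0 at y ∈ ∅; g ≡ 0 at y ∈ {1, 6}; common: ∅.
  x = 2: f ≡ 0 at y ∈ ∅; g ≡ 0 at y ∈ {1}; common: ∅.
  x = 3: f ≡ 0 at y ∈ ∅; g ≡ 0 at y ∈ {2}; common: ∅.
  x = 4: f ≡ 0 at y ∈ {0, 1}; g ≡ 0 at y ∈ {2, 4}; common: ∅.
  x = 5: f ≡ 0 at y ∈ {0, 4}; g ≡ 0 at y ∈ ∅; common: ∅.
  x = 6: f ≡ 0 at y ∈ {2, 5}; g ≡ 0 at y ∈ ∅; common: ∅.
Collecting: common zeros = ∅, so the count is 0.
Comparison with the Bézout bound: 0 ≤ 4 = deg(f)·deg(g), as expected for curves with no common component (the affine F_7-count falls short of the bound because intersections may lie at infinity, over extension fields, or carry multiplicity).


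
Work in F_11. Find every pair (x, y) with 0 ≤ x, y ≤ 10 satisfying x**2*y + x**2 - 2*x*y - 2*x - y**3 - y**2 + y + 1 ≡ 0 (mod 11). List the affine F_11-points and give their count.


Affine F_11-points: {(0, 1), (0, 10), (1, 0), (1, 10), (2, 1), (2, 10), (3, 2), (3, 9), (3, 10), (4, 3), (4, 8), (4, 10), (5, 4), (5, 7), (5, 10), (6, 5), (6, 6), (6, 10), (7, 5), (7, 6), (7, 10), (8, 4), (8, 7), (8, 10), (9, 3), (9, 8), (9, 10), (10, 2), (10, 9), (10, 10)}; count = 30.

For each of the 121 pairs (x, y) ∈ F_11², evaluate f(x, y) mod 11. Record the zeros.
  x = 0: [0↦1, 1↦0, 2↦2, 3↦1, 4↦2, 5↦10, 6↦8, 7↦1, 8↦5, 9↦3, 10↦0]  zeros at y ∈ {1, 10}
  x = 1: [0↦0, 1↦9, 2↦10, 3↦8, 4↦8, 5↦4, 6↦1, 7↦4, 8↦7, 9↦4, 10↦0]  zeros at y ∈ {0, 10}
  x = 2: [0↦1, 1↦0, 2↦2, 3↦1, 4↦2, 5↦10, 6↦8, 7↦1, 8↦5, 9↦3, 10↦0]  zeros at y ∈ {1, 10}
  x = 3: [0↦4, 1↦6, 2↦0, 3↦2, 4↦6, 5↦6, 6↦7, 7↦3, 8↦10, 9↦0, 10↦0]  zeros at y ∈ {2, 9, 10}
  x = 4: [0↦9, 1↦5, 2↦4, 3↦0, 4↦9, 5↦3, 6↦9, 7↦10, 8↦0, 9↦6, 10↦0]  zeros at y ∈ {3, 8, 10}
  x = 5: [0↦5, 1↦8, 2↦3, 3↦6, 4↦0, 5↦1, 6↦3, 7↦0, 8↦8, 9↦10, 10↦0]  zeros at y ∈ {4, 7, 10}
  x = 6: [0↦3, 1↦4, 2↦8, 3↦9, 4↦1, 5↦0, 6↦0, 7↦6, 8↦1, 9↦1, 10↦0]  zeros at y ∈ {5, 6, 10}
  x = 7: [0↦3, 1↦4, 2↦8, 3↦9, 4↦1, 5↦0, 6↦0, 7↦6, 8↦1, 9↦1, 10↦0]  zeros at y ∈ {5, 6, 10}
  x = 8: [0↦5, 1↦8, 2↦3, 3↦6, 4↦0, 5↦1, 6↦3, 7↦0, 8↦8, 9↦10, 10↦0]  zeros at y ∈ {4, 7, 10}
  x = 9: [0↦9, 1↦5, 2↦4, 3↦0, 4↦9, 5↦3, 6↦9, 7↦10, 8↦0, 9↦6, 10↦0]  zeros at y ∈ {3, 8, 10}
  x = 10: [0↦4, 1↦6, 2↦0, 3↦2, 4↦6, 5↦6, 6↦7, 7↦3, 8↦10, 9↦0, 10↦0]  zeros at y ∈ {2, 9, 10}
Collecting zeros: affine points = {(0, 1), (0, 10), (1, 0), (1, 10), (2, 1), (2, 10), (3, 2), (3, 9), (3, 10), (4, 3), (4, 8), (4, 10), (5, 4), (5, 7), (5, 10), (6, 5), (6, 6), (6, 10), (7, 5), (7, 6), (7, 10), (8, 4), (8, 7), (8, 10), (9, 3), (9, 8), (9, 10), (10, 2), (10, 9), (10, 10)}.
Total count |C(F_11)_aff| = 30.


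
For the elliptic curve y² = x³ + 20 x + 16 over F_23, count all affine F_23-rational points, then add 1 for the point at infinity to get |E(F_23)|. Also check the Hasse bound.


Affine points = {(0, 4), (0, 19), (2, 8), (2, 15), (7, 4), (7, 19), (11, 7), (11, 16), (12, 11), (12, 12), (13, 9), (13, 14), (14, 2), (14, 21), (16, 4), (16, 19), (17, 5), (17, 18), (22, 8), (22, 15)}; affine count = 20; |E(F_23)| = 21.

Discriminant check: Δ ∝ 4a³ + 27b² = 4·20³ + 27·16² = 4·8000 + 27·256 ≡ 19 (mod 23). Nonzero ⇒ E is nonsingular.
For each x ∈ F_23, compute rhs = x³ + 20·x + 16 mod 23, then count y ∈ F_23 with y² ≡ rhs.
  x = 0: rhs = 16, matching y values: 4, 19 (2 points).
  x = 1: rhs = 14, matching y values: none (0 points).
  x = 2: rhs = 18, matching y values: 8, 15 (2 points).
  x = 3: rhs = 11, matching y values: none (0 points).
  x = 4: rhs = 22, matching y values: none (0 points).
  x = 5: rhs = 11, matching y values: none (0 points).
  x = 6: rhs = 7, matching y values: none (0 points).
  x = 7: rhs = 16, matching y values: 4, 19 (2 points).
  x = 8: rhs = 21, matching y values: none (0 points).
  x = 9: rhs = 5, matching y values: none (0 points).
  x = 10: rhs = 20, matching y values: none (0 points).
  x = 11: rhs = 3, matching y values: 7, 16 (2 points).
  x = 12: rhs = 6, matching y values: 11, 12 (2 points).
  x = 13: rhs = 12, matching y values: 9, 14 (2 points).
  x = 14: rhs = 4, matching y values: 2, 21 (2 points).
  x = 15: rhs = 11, matching y values: none (0 points).
  x = 16: rhs = 16, matching y values: 4, 19 (2 points).
  x = 17: rhs = 2, matching y values: 5, 18 (2 points).
  x = 18: rhs = 21, matching y values: none (0 points).
  x = 19: rhs = 10, matching y values: none (0 points).
  x = 20: rhs = 21, matching y values: none (0 points).
  x = 21: rhs = 14, matching y values: none (0 points).
  x = 22: rhs = 18, matching y values: 8, 15 (2 points).
Total affine count: 20.
Full point count |E(F_23)| = 20 + 1 = 21.
Hasse bound: |21 − (23+1)| = |-3| = 3 ≤ 2√23 ≈ 9.5917 ✓.


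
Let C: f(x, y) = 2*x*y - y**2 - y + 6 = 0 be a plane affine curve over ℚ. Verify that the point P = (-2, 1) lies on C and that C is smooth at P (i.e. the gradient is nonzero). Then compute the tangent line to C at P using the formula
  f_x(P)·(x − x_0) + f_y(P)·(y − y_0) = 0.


Tangent line at P: 2*x - 7*y + 11 = 0.

Step 1: f(-2, 1) = 0, so P lies on C.
Step 2: partial derivatives
  f_x(x, y) = 2*y, f_y(x, y) = 2*x - 2*y - 1.
  f_x(P) = 2, f_y(P) = -7 (gradient nonzero, so P is smooth).
Step 3: tangent line at P: 2·(x − -2) + -7·(y − 1) = 0.
Expanding: 2*x - 7*y + 11 = 0.


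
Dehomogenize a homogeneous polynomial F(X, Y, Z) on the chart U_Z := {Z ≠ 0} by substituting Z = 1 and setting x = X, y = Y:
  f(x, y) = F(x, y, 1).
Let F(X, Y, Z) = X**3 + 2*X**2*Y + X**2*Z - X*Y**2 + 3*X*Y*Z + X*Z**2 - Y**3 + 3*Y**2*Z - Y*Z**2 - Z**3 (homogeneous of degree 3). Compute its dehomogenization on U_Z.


f(x, y) = x**3 + 2*x**2*y + x**2 - x*y**2 + 3*x*y + x - y**3 + 3*y**2 - y - 1

On U_Z we set Z = 1. Each monomial c·X^i·Y^j·Z^k in F becomes c·x^i·y^j·1^k = c·x^i·y^j.
Substituting Z = 1: F(X, Y, 1) = x**3 + 2*x**2*y + x**2 - x*y**2 + 3*x*y + x - y**3 + 3*y**2 - y - 1.
Note: deg(f) ≤ deg(F) = 3; strict inequality happens when F is divisible by Z (lost terms).


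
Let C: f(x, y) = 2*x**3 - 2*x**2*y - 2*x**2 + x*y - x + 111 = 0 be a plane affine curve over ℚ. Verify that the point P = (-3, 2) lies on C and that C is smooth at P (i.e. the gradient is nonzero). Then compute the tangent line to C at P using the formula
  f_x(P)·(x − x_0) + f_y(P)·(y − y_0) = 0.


Tangent line at P: 91*x - 21*y + 315 = 0.

Step 1: f(-3, 2) = 0, so P lies on C.
Step 2: partial derivatives
  f_x(x, y) = 6*x**2 - 4*x*y - 4*x + y - 1, f_y(x, y) = -2*x**2 + x.
  f_x(P) = 91, f_y(P) = -21 (gradient nonzero, so P is smooth).
Step 3: tangent line at P: 91·(x − -3) + -21·(y − 2) = 0.
Expanding: 91*x - 21*y + 315 = 0.


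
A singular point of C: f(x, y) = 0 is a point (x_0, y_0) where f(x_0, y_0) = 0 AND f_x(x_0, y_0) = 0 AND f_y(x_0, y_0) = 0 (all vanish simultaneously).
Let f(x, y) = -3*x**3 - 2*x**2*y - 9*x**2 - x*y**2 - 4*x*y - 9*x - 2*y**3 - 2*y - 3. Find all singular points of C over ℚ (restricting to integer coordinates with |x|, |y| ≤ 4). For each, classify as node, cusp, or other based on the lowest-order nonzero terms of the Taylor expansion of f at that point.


Singular points: {(-1, 0)}; classification: cusp.

Compute partial derivatives:
  f_x = -9*x**2 - 4*x*y - 18*x - y**2 - 4*y - 9.
  f_y = -2*x**2 - 2*x*y - 4*x - 6*y**2 - 2.
Scan x_0 ∈ {−4, ..., 4}. For each x_0, f_y(x_0, y) is a polynomial in y; find its integer roots y ∈ {−4, ..., 4}, then test f_x and f at those candidates.
  x = -4: f_y(-4, y) = -6*y**2 + 8*y - 18; no integer root y with |y| ≤ 4.
  x = -3: f_y(-3, y) = -6*y**2 + 6*y - 8; no integer root y with |y| ≤ 4.
  x = -2: f_y(-2, y) = -6*y**2 + 4*y - 2; no integer root y with |y| ≤ 4.
  x = -1: f_y(-1, y) = -6*y**2 + 2*y; vanishes at y ∈ {0}. (-1, 0): f_x = 0, f = 0 — SINGULAR.
  x = 0: f_y(0, y) = -6*y**2 - 2; no integer root y with |y| ≤ 4.
  x = 1: f_y(1, y) = -6*y**2 - 2*y - 8; no integer root y with |y| ≤ 4.
  x = 2: f_y(2, y) = -6*y**2 - 4*y - 18; no integer root y with |y| ≤ 4.
  x = 3: f_y(3, y) = -6*y**2 - 6*y - 32; no integer root y with |y| ≤ 4.
  x = 4: f_y(4, y) = -6*y**2 - 8*y - 50; no integer root y with |y| ≤ 4.
Only singular point on the grid: (-1, 0).
Classify: substitute x = -1 + u, y = 0 + v and expand: f = -3*u**3 - 2*u**2*v - u*v**2 - 2*v**3 + v**2.
No constant or linear terms (consistent with a singular point). Quadratic part: v**2. Cubic part: -3*u**3 - 2*u**2*v - u*v**2 - 2*v**3.
The quadratic part v**2 is a perfect square, so there is a single (double) tangent line v = 0, i.e. y = 0. Restricting the cubic part to that line (v = 0) leaves -3*u**3 ≠ 0, so f is not divisible by v and the branch is v² ≈ 3*u**3 to lowest order — this is a cusp.
Classification: cusp.


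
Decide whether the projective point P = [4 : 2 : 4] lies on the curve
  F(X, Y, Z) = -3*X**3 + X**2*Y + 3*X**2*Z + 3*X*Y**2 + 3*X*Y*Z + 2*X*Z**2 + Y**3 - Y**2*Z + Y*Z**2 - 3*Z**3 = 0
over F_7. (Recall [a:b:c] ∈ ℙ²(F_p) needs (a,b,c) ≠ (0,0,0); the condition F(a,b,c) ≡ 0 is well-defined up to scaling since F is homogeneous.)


F(4,2,4) ≡ 3 (mod 7); P is NOT on the curve.

Evaluate F(4, 2, 4) term-by-term (mod 7).
  -3*X**3 ↦ -3·64·1·1 = -192
  X**2*Y ↦ 1·16·2·1 = 32
  3*X**2*Z ↦ 3·16·1·4 = 192
  3*X*Y**2 ↦ 3·4·4·1 = 48
  3*X*Y*Z ↦ 3·4·2·4 = 96
  2*X*Z**2 ↦ 2·4·1·16 = 128
  Y**3 ↦ 1·1·8·1 = 8
  -Y**2*Z ↦ -1·1·4·4 = -16
  Y*Z**2 ↦ 1·1·2·16 = 32
  -3*Z**3 ↦ -3·1·1·64 = -192
Sum: F(4, 2, 4) = (-192) + (32) + (192) + (48) + (96) + (128) + (8) + (-16) + (32) + (-192) = 136.
Reducing mod 7: 136 ≡ 3 (mod 7).
Since F(a, b, c) ≡ 3 ≠ 0 (mod 7), P does NOT lie on the curve.


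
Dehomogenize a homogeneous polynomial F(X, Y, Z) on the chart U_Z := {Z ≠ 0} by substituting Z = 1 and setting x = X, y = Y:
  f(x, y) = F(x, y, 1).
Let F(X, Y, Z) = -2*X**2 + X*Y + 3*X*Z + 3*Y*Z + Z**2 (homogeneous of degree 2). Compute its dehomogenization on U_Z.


f(x, y) = -2*x**2 + x*y + 3*x + 3*y + 1

On U_Z we set Z = 1. Each monomial c·X^i·Y^j·Z^k in F becomes c·x^i·y^j·1^k = c·x^i·y^j.
Substituting Z = 1: F(X, Y, 1) = -2*x**2 + x*y + 3*x + 3*y + 1.
Note: deg(f) ≤ deg(F) = 2; strict inequality happens when F is divisible by Z (lost terms).


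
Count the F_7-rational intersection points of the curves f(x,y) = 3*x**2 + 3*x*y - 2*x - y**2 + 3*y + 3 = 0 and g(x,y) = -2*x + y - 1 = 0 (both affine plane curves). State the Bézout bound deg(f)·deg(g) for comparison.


Common zeros: {(6, 6)}; count = 1; Bézout bound = 2.

deg(f) = 2, deg(g) = 1, so Bézout bound = 2.
Scan x ∈ F_7. For each x, list the y ∈ F_7 with f(x, y) ≡ 0 and those with g(x, y) ≡ 0 (mod 7); the common zeros in that column are the intersection.
  x = 0: f ≡ 0 at y ∈ {5}; g ≡ 0 at y ∈ {1}; common: ∅.
  x = 1: f ≡ 0 at y ∈ ∅; g ≡ 0 at y ∈ {3}; common: ∅.
  x = 2: f ≡ 0 at y ∈ ∅; g ≡ 0 at y ∈ {5}; common: ∅.
  x = 3: f ≡ 0 at y ∈ {1, 4}; g ≡ 0 at y ∈ {0}; common: ∅.
  x = 4: f ≡ 0 at y ∈ ∅; g ≡ 0 at y ∈ {2}; common: ∅.
  x = 5: f ≡ 0 at y ∈ {5, 6}; g ≡ 0 at y ∈ {4}; common: ∅.
  x = 6: f ≡ 0 at y ∈ {1, 6}; g ≡ 0 at y ∈ {6}; common: {6}.
Collecting: common zeros = {(6, 6)}, so the count is 1.
Comparison with the Bézout bound: 1 ≤ 2 = deg(f)·deg(g), as expected for curves with no common component (the affine F_7-count falls short of the bound because intersections may lie at infinity, over extension fields, or carry multiplicity).


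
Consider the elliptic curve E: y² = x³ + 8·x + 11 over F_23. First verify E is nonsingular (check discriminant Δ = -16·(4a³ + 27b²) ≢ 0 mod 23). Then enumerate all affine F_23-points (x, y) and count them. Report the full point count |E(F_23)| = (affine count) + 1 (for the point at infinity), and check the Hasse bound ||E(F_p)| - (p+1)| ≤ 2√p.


Affine points = {(2, 9), (2, 14), (3, 4), (3, 19), (8, 9), (8, 14), (11, 2), (11, 21), (12, 8), (12, 15), (13, 9), (13, 14), (16, 7), (16, 16), (17, 0), (20, 11), (20, 12), (22, 5), (22, 18)}; affine count = 19; |E(F_23)| = 20.

Discriminant check: Δ ∝ 4a³ + 27b² = 4·8³ + 27·11² = 4·512 + 27·121 ≡ 2 (mod 23). Nonzero ⇒ E is nonsingular.
For each x ∈ F_23, compute rhs = x³ + 8·x + 11 mod 23, then count y ∈ F_23 with y² ≡ rhs.
  x = 0: rhs = 11, matching y values: none (0 points).
  x = 1: rhs = 20, matching y values: none (0 points).
  x = 2: rhs = 12, matching y values: 9, 14 (2 points).
  x = 3: rhs = 16, matching y values: 4, 19 (2 points).
  x = 4: rhs = 15, matching y values: none (0 points).
  x = 5: rhs = 15, matching y values: none (0 points).
  x = 6: rhs = 22, matching y values: none (0 points).
  x = 7: rhs = 19, matching y values: none (0 points).
  x = 8: rhs = 12, matching y values: 9, 14 (2 points).
  x = 9: rhs = 7, matching y values: none (0 points).
  x = 10: rhs = 10, matching y values: none (0 points).
  x = 11: rhs = 4, matching y values: 2, 21 (2 points).
  x = 12: rhs = 18, matching y values: 8, 15 (2 points).
  x = 13: rhs = 12, matching y values: 9, 14 (2 points).
  x = 14: rhs = 15, matching y values: none (0 points).
  x = 15: rhs = 10, matching y values: none (0 points).
  x = 16: rhs = 3, matching y values: 7, 16 (2 points).
  x = 17: rhs = 0, matching y values: 0 (1 points).
  x = 18: rhs = 7, matching y values: none (0 points).
  x = 19: rhs = 7, matching y values: none (0 points).
  x = 20: rhs = 6, matching y values: 11, 12 (2 points).
  x = 21: rhs = 10, matching y values: none (0 points).
  x = 22: rhs = 2, matching y values: 5, 18 (2 points).
Total affine count: 19.
Full point count |E(F_23)| = 19 + 1 = 20.
Hasse bound: |20 − (23+1)| = |-4| = 4 ≤ 2√23 ≈ 9.5917 ✓.


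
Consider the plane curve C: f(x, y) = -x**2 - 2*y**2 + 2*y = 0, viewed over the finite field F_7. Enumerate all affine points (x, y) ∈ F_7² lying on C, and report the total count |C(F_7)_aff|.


Affine F_7-points: {(0, 0), (0, 1), (2, 4), (3, 3), (3, 5), (4, 3), (4, 5), (5, 4)}; count = 8.

For each of the 49 pairs (x, y) ∈ F_7², evaluate f(x, y) mod 7. Record the zeros.
  x = 0: [0↦0, 1↦0, 2↦3, 3↦2, 4↦4, 5↦2, 6↦3]  zeros at y ∈ {0, 1}
  x = 1: [0↦6, 1↦6, 2↦2, 3↦1, 4↦3, 5↦1, 6↦2]  zeros at y ∈ ∅
  x = 2: [0↦3, 1↦3, 2↦6, 3↦5, 4↦0, 5↦5, 6↦6]  zeros at y ∈ {4}
  x = 3: [0↦5, 1↦5, 2↦1, 3↦0, 4↦2, 5↦0, 6↦1]  zeros at y ∈ {3, 5}
  x = 4: [0↦5, 1↦5, 2↦1, 3↦0, 4↦2, 5↦0, 6↦1]  zeros at y ∈ {3, 5}
  x = 5: [0↦3, 1↦3, 2↦6, 3↦5, 4↦0, 5↦5, 6↦6]  zeros at y ∈ {4}
  x = 6: [0↦6, 1↦6, 2↦2, 3↦1, 4↦3, 5↦1, 6↦2]  zeros at y ∈ ∅
Collecting zeros: affine points = {(0, 0), (0, 1), (2, 4), (3, 3), (3, 5), (4, 3), (4, 5), (5, 4)}.
Total count |C(F_7)_aff| = 8.


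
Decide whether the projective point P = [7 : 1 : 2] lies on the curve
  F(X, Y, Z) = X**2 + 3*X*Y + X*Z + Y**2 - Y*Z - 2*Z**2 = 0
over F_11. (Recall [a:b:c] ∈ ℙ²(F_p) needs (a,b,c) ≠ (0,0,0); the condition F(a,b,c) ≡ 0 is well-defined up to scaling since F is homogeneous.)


F(7,1,2) ≡ 9 (mod 11); P is NOT on the curve.

Evaluate F(7, 1, 2) term-by-term (mod 11).
  X**2 ↦ 1·49·1·1 = 49
  3*X*Y ↦ 3·7·1·1 = 21
  X*Z ↦ 1·7·1·2 = 14
  Y**2 ↦ 1·1·1·1 = 1
  -Y*Z ↦ -1·1·1·2 = -2
  -2*Z**2 ↦ -2·1·1·4 = -8
Sum: F(7, 1, 2) = (49) + (21) + (14) + (1) + (-2) + (-8) = 75.
Reducing mod 11: 75 ≡ 9 (mod 11).
Since F(a, b, c) ≡ 9 ≠ 0 (mod 11), P does NOT lie on the curve.


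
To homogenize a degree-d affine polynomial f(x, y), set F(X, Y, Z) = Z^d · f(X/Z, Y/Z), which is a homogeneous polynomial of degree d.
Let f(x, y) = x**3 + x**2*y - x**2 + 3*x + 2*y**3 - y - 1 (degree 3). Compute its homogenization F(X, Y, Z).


F(X, Y, Z) = X**3 + X**2*Y - X**2*Z + 3*X*Z**2 + 2*Y**3 - Y*Z**2 - Z**3

deg(f) = 3.
Substitute x = X/Z, y = Y/Z into f, then multiply by Z^3.
  monomial 1·x^3·y^0 ↦ 1·X^3·Y^0·Z^0.
  monomial 1·x^2·y^1 ↦ 1·X^2·Y^1·Z^0.
  monomial -1·x^2·y^0 ↦ -1·X^2·Y^0·Z^1.
  monomial 3·x^1·y^0 ↦ 3·X^1·Y^0·Z^2.
  monomial 2·x^0·y^3 ↦ 2·X^0·Y^3·Z^0.
  monomial -1·x^0·y^1 ↦ -1·X^0·Y^1·Z^2.
  monomial -1·x^0·y^0 ↦ -1·X^0·Y^0·Z^3.
Collecting: F(X, Y, Z) = X**3 + X**2*Y - X**2*Z + 3*X*Z**2 + 2*Y**3 - Y*Z**2 - Z**3.


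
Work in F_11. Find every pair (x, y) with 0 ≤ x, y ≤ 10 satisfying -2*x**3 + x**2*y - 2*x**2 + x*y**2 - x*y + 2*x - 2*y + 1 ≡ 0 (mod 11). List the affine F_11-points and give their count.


Affine F_11-points: {(0, 6), (2, 2), (2, 9), (3, 7), (3, 10), (9, 4), (9, 9)}; count = 7.

For each of the 121 pairs (x, y) ∈ F_11², evaluate f(x, y) mod 11. Record the zeros.
  x = 0: [0↦1, 1↦10, 2↦8, 3↦6, 4↦4, 5↦2, 6↦0, 7↦9, 8↦7, 9↦5, 10↦3]  zeros at y ∈ {6}
  x = 1: [0↦10, 1↦9, 2↦10, 3↦2, 4↦7, 5↦3, 6↦1, 7↦1, 8↦3, 9↦7, 10↦2]  zeros at y ∈ ∅
  x = 2: [0↦3, 1↦5, 2↦0, 3↦10, 4↦2, 5↦9, 6↦9, 7↦2, 8↦10, 9↦0, 10↦5]  zeros at y ∈ {2, 9}
  x = 3: [0↦1, 1↦8, 2↦10, 3↦7, 4↦10, 5↦8, 6↦1, 7↦0, 8↦5, 9↦5, 10↦0]  zeros at y ∈ {7, 10}
  x = 4: [0↦3, 1↦6, 2↦6, 3↦3, 4↦8, 5↦10, 6↦9, 7↦5, 8↦9, 9↦10, 10↦8]  zeros at y ∈ ∅
  x = 5: [0↦8, 1↦9, 2↦9, 3↦8, 4↦6, 5↦3, 6↦10, 7↦5, 8↦10, 9↦3, 10↦6]  zeros at y ∈ ∅
  x = 6: [0↦4, 1↦5, 2↦7, 3↦10, 4↦3, 5↦8, 6↦3, 7↦10, 8↦7, 9↦5, 10↦4]  zeros at y ∈ ∅
  x = 7: [0↦1, 1↦4, 2↦10, 3↦8, 4↦9, 5↦2, 6↦9, 7↦8, 8↦10, 9↦4, 10↦1]  zeros at y ∈ ∅
  x = 8: [0↦9, 1↦5, 2↦6, 3↦1, 4↦1, 5↦6, 6↦5, 7↦9, 8↦7, 9↦10, 10↦7]  zeros at y ∈ ∅
  x = 9: [0↦5, 1↦7, 2↦5, 3↦10, 4↦0, 5↦8, 6↦1, 7↦1, 8↦8, 9↦0, 10↦10]  zeros at y ∈ {4, 9}
  x = 10: [0↦10, 1↦9, 2↦6, 3↦1, 4↦5, 5↦7, 6↦7, 7↦5, 8↦1, 9↦6, 10↦9]  zeros at y ∈ ∅
Collecting zeros: affine points = {(0, 6), (2, 2), (2, 9), (3, 7), (3, 10), (9, 4), (9, 9)}.
Total count |C(F_11)_aff| = 7.


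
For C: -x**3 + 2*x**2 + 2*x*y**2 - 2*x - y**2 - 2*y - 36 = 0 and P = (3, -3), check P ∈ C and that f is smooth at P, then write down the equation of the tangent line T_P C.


Tangent line at P: x - 32*y - 99 = 0.

Step 1: f(3, -3) = 0, so P lies on C.
Step 2: partial derivatives
  f_x(x, y) = -3*x**2 + 4*x + 2*y**2 - 2, f_y(x, y) = 4*x*y - 2*y - 2.
  f_x(P) = 1, f_y(P) = -32 (gradient nonzero, so P is smooth).
Step 3: tangent line at P: 1·(x − 3) + -32·(y − -3) = 0.
Expanding: x - 32*y - 99 = 0.


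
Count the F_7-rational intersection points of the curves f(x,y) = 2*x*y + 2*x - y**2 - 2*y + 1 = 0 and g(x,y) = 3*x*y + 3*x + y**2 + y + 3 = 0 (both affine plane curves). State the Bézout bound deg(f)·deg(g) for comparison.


Common zeros: {(4, 5)}; count = 1; Bézout bound = 4.

deg(f) = 2, deg(g) = 2, so Bézout bound = 4.
Scan x ∈ F_7. For each x, list the y ∈ F_7 with f(x, y) ≡ 0 and those with g(x, y) ≡ 0 (mod 7); the common zeros in that column are the intersection.
  x = 0: f ≡ 0 at y ∈ {2, 3}; g ≡ 0 at y ∈ ∅; common: ∅.
  x = 1: f ≡ 0 at y ∈ ∅; g ≡ 0 at y ∈ ∅; common: ∅.
  x = 2: f ≡ 0 at y ∈ ∅; g ≡ 0 at y ∈ ∅; common: ∅.
  x = 3: f ≡ 0 at y ∈ {0, 4}; g ≡ 0 at y ∈ ∅; common: ∅.
  x = 4: f ≡ 0 at y ∈ {1, 5}; g ≡ 0 at y ∈ {3, 5}; common: {5}.
  x = 5: f ≡ 0 at y ∈ ∅; g ≡ 0 at y ∈ {1, 4}; common: ∅.
  x = 6: f ≡ 0 at y ∈ ∅; g ≡ 0 at y ∈ {0, 2}; common: ∅.
Collecting: common zeros = {(4, 5)}, so the count is 1.
Comparison with the Bézout bound: 1 ≤ 4 = deg(f)·deg(g), as expected for curves with no common component (the affine F_7-count falls short of the bound because intersections may lie at infinity, over extension fields, or carry multiplicity).


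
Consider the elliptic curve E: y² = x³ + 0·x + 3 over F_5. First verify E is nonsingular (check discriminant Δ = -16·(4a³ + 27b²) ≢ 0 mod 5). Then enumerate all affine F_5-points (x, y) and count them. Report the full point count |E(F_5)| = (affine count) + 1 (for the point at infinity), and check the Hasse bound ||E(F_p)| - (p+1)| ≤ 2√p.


Affine points = {(1, 2), (1, 3), (2, 1), (2, 4), (3, 0)}; affine count = 5; |E(F_5)| = 6.

Discriminant check: Δ ∝ 4a³ + 27b² = 4·0³ + 27·3² = 4·0 + 27·9 ≡ 3 (mod 5). Nonzero ⇒ E is nonsingular.
For each x ∈ F_5, compute rhs = x³ + 0·x + 3 mod 5, then count y ∈ F_5 with y² ≡ rhs.
  x = 0: rhs = 3, matching y values: none (0 points).
  x = 1: rhs = 4, matching y values: 2, 3 (2 points).
  x = 2: rhs = 1, matching y values: 1, 4 (2 points).
  x = 3: rhs = 0, matching y values: 0 (1 points).
  x = 4: rhs = 2, matching y values: none (0 points).
Total affine count: 5.
Full point count |E(F_5)| = 5 + 1 = 6.
Hasse bound: |6 − (5+1)| = |0| = 0 ≤ 2√5 ≈ 4.4721 ✓.


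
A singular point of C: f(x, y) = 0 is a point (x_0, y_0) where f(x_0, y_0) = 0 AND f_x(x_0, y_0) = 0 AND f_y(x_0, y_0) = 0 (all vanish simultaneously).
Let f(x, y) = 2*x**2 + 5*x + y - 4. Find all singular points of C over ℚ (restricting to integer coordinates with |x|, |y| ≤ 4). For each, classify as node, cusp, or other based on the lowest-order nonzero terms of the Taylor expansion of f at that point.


No singular points in the scanned grid; C is smooth there.

Compute partial derivatives:
  f_x = 4*x + 5.
  f_y = 1.
f_y = 1 is a nonzero constant, so f_y never vanishes: no point (x, y) can satisfy f = f_x = f_y = 0. In particular no (x, y) ∈ {−4, ..., 4}² is singular; the curve is smooth.


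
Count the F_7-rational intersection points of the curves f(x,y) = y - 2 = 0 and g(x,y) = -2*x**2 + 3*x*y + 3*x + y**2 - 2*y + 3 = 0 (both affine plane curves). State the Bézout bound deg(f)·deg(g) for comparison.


Common zeros: {(4, 2)}; count = 1; Bézout bound = 2.

deg(f) = 1, deg(g) = 2, so Bézout bound = 2.
Scan x ∈ F_7. For each x, list the y ∈ F_7 with f(x, y) ≡ 0 and those with g(x, y) ≡ 0 (mod 7); the common zeros in that column are the intersection.
  x = 0: f ≡ 0 at y ∈ {2}; g ≡ 0 at y ∈ ∅; common: ∅.
  x = 1: f ≡ 0 at y ∈ {2}; g ≡ 0 at y ∈ ∅; common: ∅.
  x = 2: f ≡ 0 at y ∈ {2}; g ≡ 0 at y ∈ ∅; common: ∅.
  x = 3: f ≡ 0 at y ∈ {2}; g ≡ 0 at y ∈ ∅; common: ∅.
  x = 4: f ≡ 0 at y ∈ {2}; g ≡ 0 at y ∈ {2}; common: {2}.
  x = 5: f ≡ 0 at y ∈ {2}; g ≡ 0 at y ∈ ∅; common: ∅.
  x = 6: f ≡ 0 at y ∈ {2}; g ≡ 0 at y ∈ ∅; common: ∅.
Collecting: common zeros = {(4, 2)}, so the count is 1.
Comparison with the Bézout bound: 1 ≤ 2 = deg(f)·deg(g), as expected for curves with no common component (the affine F_7-count falls short of the bound because intersections may lie at infinity, over extension fields, or carry multiplicity).


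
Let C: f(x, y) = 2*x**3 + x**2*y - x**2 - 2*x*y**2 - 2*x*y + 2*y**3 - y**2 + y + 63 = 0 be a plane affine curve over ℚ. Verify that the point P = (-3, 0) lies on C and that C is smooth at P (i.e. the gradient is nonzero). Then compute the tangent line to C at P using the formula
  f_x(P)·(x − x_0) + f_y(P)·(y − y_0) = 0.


Tangent line at P: 60*x + 16*y + 180 = 0.

Step 1: f(-3, 0) = 0, so P lies on C.
Step 2: partial derivatives
  f_x(x, y) = 6*x**2 + 2*x*y - 2*x - 2*y**2 - 2*y, f_y(x, y) = x**2 - 4*x*y - 2*x + 6*y**2 - 2*y + 1.
  f_x(P) = 60, f_y(P) = 16 (gradient nonzero, so P is smooth).
Step 3: tangent line at P: 60·(x − -3) + 16·(y − 0) = 0.
Expanding: 60*x + 16*y + 180 = 0.


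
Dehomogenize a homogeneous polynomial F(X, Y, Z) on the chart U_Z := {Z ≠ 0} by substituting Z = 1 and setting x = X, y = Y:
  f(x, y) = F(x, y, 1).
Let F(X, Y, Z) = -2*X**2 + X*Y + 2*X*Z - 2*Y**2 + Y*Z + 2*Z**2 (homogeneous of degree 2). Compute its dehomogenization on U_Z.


f(x, y) = -2*x**2 + x*y + 2*x - 2*y**2 + y + 2

On U_Z we set Z = 1. Each monomial c·X^i·Y^j·Z^k in F becomes c·x^i·y^j·1^k = c·x^i·y^j.
Substituting Z = 1: F(X, Y, 1) = -2*x**2 + x*y + 2*x - 2*y**2 + y + 2.
Note: deg(f) ≤ deg(F) = 2; strict inequality happens when F is divisible by Z (lost terms).


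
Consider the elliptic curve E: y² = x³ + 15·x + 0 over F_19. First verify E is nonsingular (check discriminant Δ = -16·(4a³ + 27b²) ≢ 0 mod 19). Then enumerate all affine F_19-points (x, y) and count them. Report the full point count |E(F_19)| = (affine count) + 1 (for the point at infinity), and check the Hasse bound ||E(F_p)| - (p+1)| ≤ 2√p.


Affine points = {(0, 0), (1, 4), (1, 15), (2, 0), (7, 7), (7, 12), (8, 9), (8, 10), (9, 3), (9, 16), (13, 6), (13, 13), (14, 3), (14, 16), (15, 3), (15, 16), (16, 2), (16, 17), (17, 0)}; affine count = 19; |E(F_19)| = 20.

Discriminant check: Δ ∝ 4a³ + 27b² = 4·15³ + 27·0² = 4·3375 + 27·0 ≡ 10 (mod 19). Nonzero ⇒ E is nonsingular.
For each x ∈ F_19, compute rhs = x³ + 15·x + 0 mod 19, then count y ∈ F_19 with y² ≡ rhs.
  x = 0: rhs = 0, matching y values: 0 (1 points).
  x = 1: rhs = 16, matching y values: 4, 15 (2 points).
  x = 2: rhs = 0, matching y values: 0 (1 points).
  x = 3: rhs = 15, matching y values: none (0 points).
  x = 4: rhs = 10, matching y values: none (0 points).
  x = 5: rhs = 10, matching y values: none (0 points).
  x = 6: rhs = 2, matching y values: none (0 points).
  x = 7: rhs = 11, matching y values: 7, 12 (2 points).
  x = 8: rhs = 5, matching y values: 9, 10 (2 points).
  x = 9: rhs = 9, matching y values: 3, 16 (2 points).
  x = 10: rhs = 10, matching y values: none (0 points).
  x = 11: rhs = 14, matching y values: none (0 points).
  x = 12: rhs = 8, matching y values: none (0 points).
  x = 13: rhs = 17, matching y values: 6, 13 (2 points).
  x = 14: rhs = 9, matching y values: 3, 16 (2 points).
  x = 15: rhs = 9, matching y values: 3, 16 (2 points).
  x = 16: rhs = 4, matching y values: 2, 17 (2 points).
  x = 17: rhs = 0, matching y values: 0 (1 points).
  x = 18: rhs = 3, matching y values: none (0 points).
Total affine count: 19.
Full point count |E(F_19)| = 19 + 1 = 20.
Hasse bound: |20 − (19+1)| = |0| = 0 ≤ 2√19 ≈ 8.7178 ✓.


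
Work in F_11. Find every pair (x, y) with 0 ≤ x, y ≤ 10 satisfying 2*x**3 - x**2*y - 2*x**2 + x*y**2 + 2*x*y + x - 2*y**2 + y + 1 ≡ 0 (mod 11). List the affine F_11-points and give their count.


Affine F_11-points: {(0, 1), (0, 5), (1, 6), (1, 7), (2, 0), (3, 5), (3, 8), (4, 10), (5, 4), (5, 8), (6, 5), (6, 9), (7, 3), (7, 6), (8, 8), (8, 9), (9, 2), (9, 10), (10, 7)}; count = 19.

For each of the 121 pairs (x, y) ∈ F_11², evaluate f(x, y) mod 11. Record the zeros.
  x = 0: [0↦1, 1↦0, 2↦6, 3↦8, 4↦6, 5↦0, 6↦1, 7↦9, 8↦2, 9↦2, 10↦9]  zeros at y ∈ {1, 5}
  x = 1: [0↦2, 1↦3, 2↦2, 3↦10, 4↦5, 5↦9, 6↦0, 7↦0, 8↦9, 9↦5, 10↦10]  zeros at y ∈ {6, 7}
  x = 2: [0↦0, 1↦1, 2↦2, 3↦3, 4↦4, 5↦5, 6↦6, 7↦7, 8↦8, 9↦9, 10↦10]  zeros at y ∈ {0}
  x = 3: [0↦7, 1↦6, 2↦7, 3↦10, 4↦4, 5↦0, 6↦9, 7↦9, 8↦0, 9↦4, 10↦10]  zeros at y ∈ {5, 8}
  x = 4: [0↦2, 1↦8, 2↦7, 3↦10, 4↦6, 5↦6, 6↦10, 7↦7, 8↦8, 9↦2, 10↦0]  zeros at y ∈ {10}
  x = 5: [0↦8, 1↦8, 2↦3, 3↦4, 4↦0, 5↦2, 6↦10, 7↦2, 8↦0, 9↦4, 10↦3]  zeros at y ∈ {4, 8}
  x = 6: [0↦4, 1↦7, 2↦7, 3↦4, 4↦9, 5↦0, 6↦10, 7↦6, 8↦10, 9↦0, 10↦9]  zeros at y ∈ {5, 9}
  x = 7: [0↦2, 1↦6, 2↦9, 3↦0, 4↦1, 5↦1, 6↦0, 7↦9, 8↦6, 9↦2, 10↦8]  zeros at y ∈ {3, 6}
  x = 8: [0↦3, 1↦6, 2↦10, 3↦4, 4↦10, 5↦6, 6↦3, 7↦1, 8↦0, 9↦0, 10↦1]  zeros at y ∈ {8, 9}
  x = 9: [0↦8, 1↦8, 2↦0, 3↦6, 4↦4, 5↦5, 6↦9, 7↦5, 8↦4, 9↦6, 10↦0]  zeros at y ∈ {2, 10}
  x = 10: [0↦7, 1↦2, 2↦2, 3↦7, 4↦6, 5↦10, 6↦8, 7↦0, 8↦8, 9↦10, 10↦6]  zeros at y ∈ {7}
Collecting zeros: affine points = {(0, 1), (0, 5), (1, 6), (1, 7), (2, 0), (3, 5), (3, 8), (4, 10), (5, 4), (5, 8), (6, 5), (6, 9), (7, 3), (7, 6), (8, 8), (8, 9), (9, 2), (9, 10), (10, 7)}.
Total count |C(F_11)_aff| = 19.


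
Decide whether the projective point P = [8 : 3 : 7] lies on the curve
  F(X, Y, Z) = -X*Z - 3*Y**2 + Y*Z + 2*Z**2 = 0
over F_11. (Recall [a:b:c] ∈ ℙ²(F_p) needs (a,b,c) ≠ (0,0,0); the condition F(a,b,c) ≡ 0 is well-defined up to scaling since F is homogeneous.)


F(8,3,7) ≡ 3 (mod 11); P is NOT on the curve.

Evaluate F(8, 3, 7) term-by-term (mod 11).
  -X*Z ↦ -1·8·1·7 = -56
  -3*Y**2 ↦ -3·1·9·1 = -27
  Y*Z ↦ 1·1·3·7 = 21
  2*Z**2 ↦ 2·1·1·49 = 98
Sum: F(8, 3, 7) = (-56) + (-27) + (21) + (98) = 36.
Reducing mod 11: 36 ≡ 3 (mod 11).
Since F(a, b, c) ≡ 3 ≠ 0 (mod 11), P does NOT lie on the curve.


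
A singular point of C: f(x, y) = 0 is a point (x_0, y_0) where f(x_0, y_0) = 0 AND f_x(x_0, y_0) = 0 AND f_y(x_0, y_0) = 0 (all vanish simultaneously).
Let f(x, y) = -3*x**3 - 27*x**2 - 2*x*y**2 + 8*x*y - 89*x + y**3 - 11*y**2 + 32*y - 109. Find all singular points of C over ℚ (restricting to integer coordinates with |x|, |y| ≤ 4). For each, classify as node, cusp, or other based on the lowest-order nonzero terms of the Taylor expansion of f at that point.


Singular points: {(-3, 2)}; classification: cusp.

Compute partial derivatives:
  f_x = -9*x**2 - 54*x - 2*y**2 + 8*y - 89.
  f_y = -4*x*y + 8*x + 3*y**2 - 22*y + 32.
Scan x_0 ∈ {−4, ..., 4}. For each x_0, f_y(x_0, y) is a polynomial in y; find its integer roots y ∈ {−4, ..., 4}, then test f_x and f at those candidates.
  x = -4: f_y(-4, y) = 3*y**2 - 6*y; vanishes at y ∈ {0, 2}. (-4, 0): f_x = -17 ≠ 0; (-4, 2): f_x = -9 ≠ 0.
  x = -3: f_y(-3, y) = 3*y**2 - 10*y + 8; vanishes at y ∈ {2}. (-3, 2): f_x = 0, f = 0 — SINGULAR.
  x = -2: f_y(-2, y) = 3*y**2 - 14*y + 16; vanishes at y ∈ {2}. (-2, 2): f_x = -9 ≠ 0.
  x = -1: f_y(-1, y) = 3*y**2 - 18*y + 24; vanishes at y ∈ {2, 4}. (-1, 2): f_x = -36 ≠ 0; (-1, 4): f_x = -44 ≠ 0.
  x = 0: f_y(0, y) = 3*y**2 - 22*y + 32; vanishes at y ∈ {2}. (0, 2): f_x = -81 ≠ 0.
  x = 1: f_y(1, y) = 3*y**2 - 26*y + 40; vanishes at y ∈ {2}. (1, 2): f_x = -144 ≠ 0.
  x = 2: f_y(2, y) = 3*y**2 - 30*y + 48; vanishes at y ∈ {2}. (2, 2): f_x = -225 ≠ 0.
  x = 3: f_y(3, y) = 3*y**2 - 34*y + 56; vanishes at y ∈ {2}. (3, 2): f_x = -324 ≠ 0.
  x = 4: f_y(4, y) = 3*y**2 - 38*y + 64; vanishes at y ∈ {2}. (4, 2): f_x = -441 ≠ 0.
Only singular point on the grid: (-3, 2).
Classify: substitute x = -3 + u, y = 2 + v and expand: f = -3*u**3 - 2*u*v**2 + v**3 + v**2.
No constant or linear terms (consistent with a singular point). Quadratic part: v**2. Cubic part: -3*u**3 - 2*u*v**2 + v**3.
The quadratic part v**2 is a perfect square, so there is a single (double) tangent line v = 0, i.e. y = 2. Restricting the cubic part to that line (v = 0) leaves -3*u**3 ≠ 0, so f is not divisible by v and the branch is v² ≈ 3*u**3 to lowest order — this is a cusp.
Classification: cusp.
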